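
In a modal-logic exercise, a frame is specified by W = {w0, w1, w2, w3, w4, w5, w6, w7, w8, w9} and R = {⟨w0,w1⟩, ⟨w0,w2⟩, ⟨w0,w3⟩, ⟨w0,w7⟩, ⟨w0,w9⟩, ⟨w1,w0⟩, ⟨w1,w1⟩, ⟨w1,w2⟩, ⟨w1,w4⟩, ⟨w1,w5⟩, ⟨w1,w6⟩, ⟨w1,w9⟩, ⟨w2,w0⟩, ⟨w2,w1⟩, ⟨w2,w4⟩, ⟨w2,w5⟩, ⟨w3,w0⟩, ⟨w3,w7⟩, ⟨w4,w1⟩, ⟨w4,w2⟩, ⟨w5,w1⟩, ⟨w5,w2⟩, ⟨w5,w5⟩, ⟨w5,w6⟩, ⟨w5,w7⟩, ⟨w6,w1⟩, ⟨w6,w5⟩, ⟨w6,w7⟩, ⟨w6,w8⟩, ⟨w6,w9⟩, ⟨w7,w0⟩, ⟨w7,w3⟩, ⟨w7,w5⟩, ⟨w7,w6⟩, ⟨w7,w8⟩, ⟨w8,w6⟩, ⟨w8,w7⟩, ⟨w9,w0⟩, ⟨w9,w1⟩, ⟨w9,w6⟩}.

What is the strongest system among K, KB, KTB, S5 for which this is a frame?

Symmetric (axiom B): yes — every pair in R has its reverse in R.
Reflexive (axiom T): no — w0 is not related to itself.
Euclidean (axiom 5): no — w0 R w1 and w0 R w3, but not w1 R w3.
So F validates K, KB; KTB would additionally require R to be reflexive. The strongest is KB.

KB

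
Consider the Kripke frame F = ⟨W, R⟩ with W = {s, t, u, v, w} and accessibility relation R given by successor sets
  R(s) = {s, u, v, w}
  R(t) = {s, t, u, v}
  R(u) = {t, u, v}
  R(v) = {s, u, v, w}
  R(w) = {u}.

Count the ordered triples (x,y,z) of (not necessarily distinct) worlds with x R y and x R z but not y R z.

Enumerating: (s,u,s), (s,u,w), (s,w,s), (s,w,v), (s,w,w), (t,s,t), (t,u,s), (t,v,t), (u,v,t), (v,u,s), (v,u,w), (v,w,s), (v,w,v), (v,w,w).

14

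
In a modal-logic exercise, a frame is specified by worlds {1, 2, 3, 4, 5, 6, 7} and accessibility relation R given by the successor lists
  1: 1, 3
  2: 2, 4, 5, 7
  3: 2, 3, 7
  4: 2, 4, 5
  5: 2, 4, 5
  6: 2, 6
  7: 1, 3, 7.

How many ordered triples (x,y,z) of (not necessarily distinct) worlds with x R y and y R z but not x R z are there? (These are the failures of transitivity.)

13

Enumerating: (1,3,2), (1,3,7), (2,7,1), (2,7,3), (3,2,4), (3,2,5), (3,7,1), (4,2,7), (5,2,7), (6,2,4), (6,2,5), (6,2,7), (7,3,2).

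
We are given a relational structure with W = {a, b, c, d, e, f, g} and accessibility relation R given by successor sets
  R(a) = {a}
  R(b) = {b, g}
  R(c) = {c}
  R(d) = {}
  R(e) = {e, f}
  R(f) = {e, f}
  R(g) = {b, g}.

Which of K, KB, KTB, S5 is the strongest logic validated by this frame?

Symmetric (axiom B): yes — every pair in R has its reverse in R.
Reflexive (axiom T): no — d is not related to itself.
Euclidean (axiom 5): yes — any two successors of a common world are R-related.
So F validates K, KB; KTB would additionally require R to be reflexive. The strongest is KB.

KB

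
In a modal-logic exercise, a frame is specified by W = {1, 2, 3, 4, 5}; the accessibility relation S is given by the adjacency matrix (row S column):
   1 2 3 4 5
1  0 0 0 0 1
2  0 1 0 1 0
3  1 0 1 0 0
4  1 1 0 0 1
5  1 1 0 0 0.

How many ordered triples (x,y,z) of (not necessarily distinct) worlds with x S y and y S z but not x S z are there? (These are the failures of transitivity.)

8

Enumerating: (1,5,1), (1,5,2), (2,4,1), (2,4,5), (3,1,5), (4,2,4), (5,1,5), (5,2,4).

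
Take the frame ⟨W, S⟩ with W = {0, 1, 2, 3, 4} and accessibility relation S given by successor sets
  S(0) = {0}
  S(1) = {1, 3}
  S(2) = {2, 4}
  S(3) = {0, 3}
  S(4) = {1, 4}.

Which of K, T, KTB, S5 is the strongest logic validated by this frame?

T

Reflexive (axiom T): yes — every world is S-related to itself.
Symmetric (axiom B): no — 1 S 3 but not 3 S 1.
Euclidean (axiom 5): no — 1 S 3 and 1 S 1, but not 3 S 1.
So F validates K, T; KTB would additionally require S to be symmetric. The strongest is T.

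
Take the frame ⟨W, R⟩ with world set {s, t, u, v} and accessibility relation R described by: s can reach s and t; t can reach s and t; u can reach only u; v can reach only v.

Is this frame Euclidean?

Euclidean: yes — any two successors of a common world are R-related.

Yes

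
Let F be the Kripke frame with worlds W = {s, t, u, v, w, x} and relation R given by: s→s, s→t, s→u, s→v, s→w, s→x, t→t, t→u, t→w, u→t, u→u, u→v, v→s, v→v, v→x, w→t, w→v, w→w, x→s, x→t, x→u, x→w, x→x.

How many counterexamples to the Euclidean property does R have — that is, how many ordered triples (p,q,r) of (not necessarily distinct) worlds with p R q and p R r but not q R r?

Enumerating: (s,t,s), (s,t,v), (s,t,x), (s,u,s), (s,u,w), (s,u,x), (s,v,t), (s,v,u), (s,v,w), (s,w,s), (s,w,u), (s,w,x), … and 18 more.
Total: 30.

30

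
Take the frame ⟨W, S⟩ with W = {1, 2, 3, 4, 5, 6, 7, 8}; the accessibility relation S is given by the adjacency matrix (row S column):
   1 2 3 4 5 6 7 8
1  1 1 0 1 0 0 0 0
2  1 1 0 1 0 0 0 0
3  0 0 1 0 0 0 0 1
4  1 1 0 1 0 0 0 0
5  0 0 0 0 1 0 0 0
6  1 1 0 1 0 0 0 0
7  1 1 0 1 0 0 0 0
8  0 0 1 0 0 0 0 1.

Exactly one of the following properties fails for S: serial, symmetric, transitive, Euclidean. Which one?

Serial: yes — every world has a successor (e.g. 1 S 1).
Symmetric: no — 6 S 1 but not 1 S 6.
Transitive: yes — every two-step S-path is closed by a direct edge.
Euclidean: yes — any two successors of a common world are S-related.
Only symmetric fails.

symmetric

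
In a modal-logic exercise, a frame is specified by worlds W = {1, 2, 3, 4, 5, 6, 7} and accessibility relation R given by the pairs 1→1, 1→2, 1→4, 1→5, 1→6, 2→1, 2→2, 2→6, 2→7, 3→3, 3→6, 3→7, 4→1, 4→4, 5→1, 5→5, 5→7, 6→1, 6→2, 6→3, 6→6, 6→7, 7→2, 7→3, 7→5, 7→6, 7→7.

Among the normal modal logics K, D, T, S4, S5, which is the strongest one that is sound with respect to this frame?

Serial (axiom D): yes — every world has a successor (e.g. 1 R 1).
Reflexive (axiom T): yes — every world is R-related to itself.
Transitive (axiom 4): no — 1 R 2 and 2 R 7, but not 1 R 7.
Euclidean (axiom 5): no — 1 R 2 and 1 R 4, but not 2 R 4.
So F validates K, D, T; S4 would additionally require R to be transitive. The strongest is T.

T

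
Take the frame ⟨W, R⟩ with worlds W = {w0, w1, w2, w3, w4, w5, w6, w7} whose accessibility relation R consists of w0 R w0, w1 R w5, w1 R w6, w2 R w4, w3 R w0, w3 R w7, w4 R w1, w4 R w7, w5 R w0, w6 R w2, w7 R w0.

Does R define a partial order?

Reflexive: no — w1 is not related to itself.
Transitive: no — w1 R w5 and w5 R w0, but not w1 R w0.
Antisymmetric: yes — no distinct pair is related both ways.
So R is not a partial order.

No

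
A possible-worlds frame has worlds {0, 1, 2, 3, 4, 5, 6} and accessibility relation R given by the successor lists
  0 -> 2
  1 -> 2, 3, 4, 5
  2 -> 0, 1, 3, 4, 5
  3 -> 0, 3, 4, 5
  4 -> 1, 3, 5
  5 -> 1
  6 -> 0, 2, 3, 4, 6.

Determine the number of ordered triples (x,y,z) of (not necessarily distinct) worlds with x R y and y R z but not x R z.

28

Enumerating: (0,2,0), (0,2,1), (0,2,3), (0,2,4), (0,2,5), (1,2,0), (1,2,1), (1,3,0), (1,4,1), (1,5,1), (2,0,2), (2,1,2), … and 16 more.
Total: 28.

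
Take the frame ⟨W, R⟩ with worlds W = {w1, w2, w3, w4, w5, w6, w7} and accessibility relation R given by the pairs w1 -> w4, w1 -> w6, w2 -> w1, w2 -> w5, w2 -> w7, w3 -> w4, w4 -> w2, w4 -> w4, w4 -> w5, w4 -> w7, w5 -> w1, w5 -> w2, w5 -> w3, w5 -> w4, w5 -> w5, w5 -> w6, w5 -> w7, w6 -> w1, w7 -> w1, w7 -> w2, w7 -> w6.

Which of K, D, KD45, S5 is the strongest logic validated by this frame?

Serial (axiom D): yes — every world has a successor (e.g. w1 R w4).
Euclidean (axiom 5): no — w1 R w4 and w1 R w6, but not w4 R w6.
Transitive (axiom 4): no — w1 R w4 and w4 R w2, but not w1 R w2.
Reflexive (axiom T): no — w1 is not related to itself.
So F validates K, D; KD45 would additionally require R to be Euclidean and transitive. The strongest is D.

D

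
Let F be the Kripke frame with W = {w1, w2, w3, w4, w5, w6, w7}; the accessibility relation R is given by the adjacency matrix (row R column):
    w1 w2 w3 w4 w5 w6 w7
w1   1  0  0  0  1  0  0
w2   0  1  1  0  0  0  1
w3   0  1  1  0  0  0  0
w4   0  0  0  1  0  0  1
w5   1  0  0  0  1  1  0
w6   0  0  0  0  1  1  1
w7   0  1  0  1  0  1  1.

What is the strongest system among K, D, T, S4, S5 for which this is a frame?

T

Serial (axiom D): yes — every world has a successor (e.g. w1 R w1).
Reflexive (axiom T): yes — every world is R-related to itself.
Transitive (axiom 4): no — w1 R w5 and w5 R w6, but not w1 R w6.
Euclidean (axiom 5): no — w2 R w3 and w2 R w7, but not w3 R w7.
So F validates K, D, T; S4 would additionally require R to be transitive. The strongest is T.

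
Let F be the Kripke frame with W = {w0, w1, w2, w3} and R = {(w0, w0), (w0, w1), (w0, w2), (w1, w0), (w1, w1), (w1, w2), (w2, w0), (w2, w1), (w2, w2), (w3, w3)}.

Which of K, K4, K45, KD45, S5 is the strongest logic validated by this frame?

S5

Transitive (axiom 4): yes — every two-step R-path is closed by a direct edge.
Euclidean (axiom 5): yes — any two successors of a common world are R-related.
Serial (axiom D): yes — every world has a successor (e.g. w0 R w0).
Reflexive (axiom T): yes — every world is R-related to itself.
So F validates K, K4, K45, KD45, S5. The strongest is S5.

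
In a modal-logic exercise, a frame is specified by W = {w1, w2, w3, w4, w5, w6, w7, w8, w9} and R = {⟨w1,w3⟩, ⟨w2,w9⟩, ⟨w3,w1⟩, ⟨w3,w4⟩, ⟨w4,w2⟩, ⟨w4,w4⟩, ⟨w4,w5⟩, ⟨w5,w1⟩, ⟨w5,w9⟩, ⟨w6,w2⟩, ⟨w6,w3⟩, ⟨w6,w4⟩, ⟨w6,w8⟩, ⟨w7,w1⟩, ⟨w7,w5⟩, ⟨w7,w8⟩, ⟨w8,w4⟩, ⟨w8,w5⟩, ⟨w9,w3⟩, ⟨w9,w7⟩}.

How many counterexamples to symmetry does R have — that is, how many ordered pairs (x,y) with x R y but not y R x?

17

Enumerating: (w2,w9), (w3,w4), (w4,w2), (w4,w5), (w5,w1), (w5,w9), (w6,w2), (w6,w3), (w6,w4), (w6,w8), (w7,w1), (w7,w5), (w7,w8), (w8,w4), (w8,w5), (w9,w3), (w9,w7).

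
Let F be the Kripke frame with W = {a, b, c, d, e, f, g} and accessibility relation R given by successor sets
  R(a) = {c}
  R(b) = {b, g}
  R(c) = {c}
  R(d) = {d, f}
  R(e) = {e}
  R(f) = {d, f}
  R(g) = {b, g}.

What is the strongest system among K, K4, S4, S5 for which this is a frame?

Transitive (axiom 4): yes — every two-step R-path is closed by a direct edge.
Reflexive (axiom T): no — a is not related to itself.
Euclidean (axiom 5): yes — any two successors of a common world are R-related.
So F validates K, K4; S4 would additionally require R to be reflexive. The strongest is K4.

K4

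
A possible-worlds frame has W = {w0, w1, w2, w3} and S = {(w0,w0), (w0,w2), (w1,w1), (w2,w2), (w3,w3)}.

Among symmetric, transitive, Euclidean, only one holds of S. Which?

Symmetric: no — w0 S w2 but not w2 S w0.
Transitive: yes — every two-step S-path is closed by a direct edge.
Euclidean: no — w0 S w2 and w0 S w0, but not w2 S w0.
Only transitive holds.

transitive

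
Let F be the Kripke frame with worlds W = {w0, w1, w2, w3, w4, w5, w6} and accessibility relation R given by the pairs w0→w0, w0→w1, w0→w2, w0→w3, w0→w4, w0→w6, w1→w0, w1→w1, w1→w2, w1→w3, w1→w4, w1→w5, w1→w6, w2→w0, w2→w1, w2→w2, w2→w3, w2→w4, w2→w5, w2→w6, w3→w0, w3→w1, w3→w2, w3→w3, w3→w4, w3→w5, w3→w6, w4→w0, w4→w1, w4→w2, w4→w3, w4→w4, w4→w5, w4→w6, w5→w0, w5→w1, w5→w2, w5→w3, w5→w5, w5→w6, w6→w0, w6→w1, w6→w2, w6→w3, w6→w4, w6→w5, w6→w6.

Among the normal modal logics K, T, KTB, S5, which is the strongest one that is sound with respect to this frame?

Reflexive (axiom T): yes — every world is R-related to itself.
Symmetric (axiom B): no — w4 R w5 but not w5 R w4.
Euclidean (axiom 5): no — w1 R w0 and w1 R w5, but not w0 R w5.
So F validates K, T; KTB would additionally require R to be symmetric. The strongest is T.

T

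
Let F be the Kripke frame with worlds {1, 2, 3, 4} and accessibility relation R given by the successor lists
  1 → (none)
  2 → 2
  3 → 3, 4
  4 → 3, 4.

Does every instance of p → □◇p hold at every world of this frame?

Yes

The schema B characterises exactly the symmetric frames.
Symmetric: yes — every pair in R has its reverse in R.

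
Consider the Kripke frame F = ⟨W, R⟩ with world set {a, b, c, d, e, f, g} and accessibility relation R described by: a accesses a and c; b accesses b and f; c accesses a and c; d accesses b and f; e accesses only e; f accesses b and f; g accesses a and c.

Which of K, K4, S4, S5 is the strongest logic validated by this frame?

Transitive (axiom 4): yes — every two-step R-path is closed by a direct edge.
Reflexive (axiom T): no — d is not related to itself.
Euclidean (axiom 5): yes — any two successors of a common world are R-related.
So F validates K, K4; S4 would additionally require R to be reflexive. The strongest is K4.

K4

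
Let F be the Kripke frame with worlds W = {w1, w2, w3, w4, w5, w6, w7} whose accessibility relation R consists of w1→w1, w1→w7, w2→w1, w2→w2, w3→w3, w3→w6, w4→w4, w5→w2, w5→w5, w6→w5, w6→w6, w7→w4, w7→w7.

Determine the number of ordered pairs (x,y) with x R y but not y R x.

Enumerating: (w1,w7), (w2,w1), (w3,w6), (w5,w2), (w6,w5), (w7,w4).

6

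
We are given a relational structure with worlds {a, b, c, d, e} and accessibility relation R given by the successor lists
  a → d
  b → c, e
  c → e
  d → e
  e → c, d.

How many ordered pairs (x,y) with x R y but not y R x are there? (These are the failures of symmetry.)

3

Enumerating: (a,d), (b,c), (b,e).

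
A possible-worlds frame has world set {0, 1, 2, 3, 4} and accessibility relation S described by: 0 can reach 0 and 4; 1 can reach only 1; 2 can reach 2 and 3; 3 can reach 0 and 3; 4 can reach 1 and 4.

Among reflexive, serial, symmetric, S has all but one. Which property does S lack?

Reflexive: yes — every world is S-related to itself.
Serial: yes — every world has a successor (e.g. 0 S 0).
Symmetric: no — 0 S 4 but not 4 S 0.
Only symmetric fails.

symmetric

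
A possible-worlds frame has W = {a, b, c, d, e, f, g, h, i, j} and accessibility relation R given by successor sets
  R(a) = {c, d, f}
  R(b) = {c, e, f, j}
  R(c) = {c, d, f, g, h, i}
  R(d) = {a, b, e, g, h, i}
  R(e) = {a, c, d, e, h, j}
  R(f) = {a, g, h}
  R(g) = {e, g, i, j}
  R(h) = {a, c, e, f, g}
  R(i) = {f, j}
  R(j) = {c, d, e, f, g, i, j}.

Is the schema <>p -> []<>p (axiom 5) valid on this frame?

By correspondence theory, 5 is valid on a frame iff R is Euclidean.
Euclidean: no — a R d and a R c, but not d R c.

No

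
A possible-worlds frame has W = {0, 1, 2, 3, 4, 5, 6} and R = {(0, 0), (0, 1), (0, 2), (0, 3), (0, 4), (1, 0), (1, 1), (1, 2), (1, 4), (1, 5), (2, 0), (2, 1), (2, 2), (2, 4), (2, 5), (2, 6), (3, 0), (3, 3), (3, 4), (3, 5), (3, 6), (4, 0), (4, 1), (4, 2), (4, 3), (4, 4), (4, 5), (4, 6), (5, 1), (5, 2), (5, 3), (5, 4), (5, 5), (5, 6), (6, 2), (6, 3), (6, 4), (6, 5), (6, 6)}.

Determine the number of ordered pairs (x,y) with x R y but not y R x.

R is symmetric; there are no such tuples.

0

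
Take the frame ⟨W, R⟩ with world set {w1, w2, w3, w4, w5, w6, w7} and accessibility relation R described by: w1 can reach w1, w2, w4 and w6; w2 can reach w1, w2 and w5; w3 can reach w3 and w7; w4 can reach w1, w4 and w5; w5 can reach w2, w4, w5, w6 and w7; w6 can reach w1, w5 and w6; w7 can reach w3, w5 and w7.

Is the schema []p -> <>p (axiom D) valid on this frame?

Axiom D corresponds to the accessibility relation being serial.
Serial: yes — every world has a successor (e.g. w1 R w1).

Yes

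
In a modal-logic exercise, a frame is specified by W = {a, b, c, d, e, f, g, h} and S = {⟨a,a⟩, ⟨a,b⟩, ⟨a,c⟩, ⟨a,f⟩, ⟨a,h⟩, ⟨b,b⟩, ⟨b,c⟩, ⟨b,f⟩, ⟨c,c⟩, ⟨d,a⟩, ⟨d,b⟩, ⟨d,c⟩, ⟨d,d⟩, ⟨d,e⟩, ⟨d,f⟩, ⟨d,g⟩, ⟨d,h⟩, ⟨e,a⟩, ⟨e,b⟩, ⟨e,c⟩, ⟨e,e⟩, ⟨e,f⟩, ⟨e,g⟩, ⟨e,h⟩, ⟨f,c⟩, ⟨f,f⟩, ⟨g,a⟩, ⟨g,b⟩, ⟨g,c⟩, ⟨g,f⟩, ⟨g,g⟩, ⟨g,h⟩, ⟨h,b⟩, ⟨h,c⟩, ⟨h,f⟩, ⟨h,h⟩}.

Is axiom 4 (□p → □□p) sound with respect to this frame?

By correspondence theory, 4 is valid on a frame iff S is transitive.
Transitive: yes — every two-step S-path is closed by a direct edge.

Yes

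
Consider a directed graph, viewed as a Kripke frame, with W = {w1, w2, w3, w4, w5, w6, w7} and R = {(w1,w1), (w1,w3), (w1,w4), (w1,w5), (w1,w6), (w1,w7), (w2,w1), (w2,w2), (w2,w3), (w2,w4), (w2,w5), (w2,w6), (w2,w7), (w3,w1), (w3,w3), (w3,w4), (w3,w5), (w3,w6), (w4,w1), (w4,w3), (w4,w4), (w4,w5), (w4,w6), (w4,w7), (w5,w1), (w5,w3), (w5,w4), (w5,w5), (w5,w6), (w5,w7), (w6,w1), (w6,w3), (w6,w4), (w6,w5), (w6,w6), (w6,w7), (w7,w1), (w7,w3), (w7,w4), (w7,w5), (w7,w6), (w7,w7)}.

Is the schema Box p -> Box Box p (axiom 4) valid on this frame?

The schema 4 characterises exactly the transitive frames.
Transitive: no — w3 R w1 and w1 R w7, but not w3 R w7.

No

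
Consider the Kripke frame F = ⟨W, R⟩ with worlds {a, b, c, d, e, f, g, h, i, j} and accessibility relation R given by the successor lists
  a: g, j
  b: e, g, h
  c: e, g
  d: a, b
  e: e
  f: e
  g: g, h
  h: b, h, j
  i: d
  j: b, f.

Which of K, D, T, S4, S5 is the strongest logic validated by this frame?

D

Serial (axiom D): yes — every world has a successor (e.g. a R g).
Reflexive (axiom T): no — a is not related to itself.
Transitive (axiom 4): no — a R g and g R h, but not a R h.
Euclidean (axiom 5): no — a R g and a R j, but not g R j.
So F validates K, D; T would additionally require R to be reflexive. The strongest is D.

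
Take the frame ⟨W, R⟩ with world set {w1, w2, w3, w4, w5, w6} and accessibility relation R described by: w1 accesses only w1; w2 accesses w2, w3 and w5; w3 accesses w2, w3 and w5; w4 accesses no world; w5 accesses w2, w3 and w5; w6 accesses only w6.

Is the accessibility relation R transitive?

Yes

Transitive: yes — every two-step R-path is closed by a direct edge.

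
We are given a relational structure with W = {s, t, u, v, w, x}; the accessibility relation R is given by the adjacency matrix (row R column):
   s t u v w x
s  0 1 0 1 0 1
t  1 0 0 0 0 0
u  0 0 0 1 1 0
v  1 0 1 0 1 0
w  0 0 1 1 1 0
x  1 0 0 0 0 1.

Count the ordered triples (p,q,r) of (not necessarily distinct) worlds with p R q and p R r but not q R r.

Enumerating: (s,t,t), (s,t,v), (s,t,x), (s,v,t), (s,v,v), (s,v,x), (s,x,t), (s,x,v), (t,s,s), (u,v,v), (v,s,s), (v,s,u), … and 7 more.
Total: 19.

19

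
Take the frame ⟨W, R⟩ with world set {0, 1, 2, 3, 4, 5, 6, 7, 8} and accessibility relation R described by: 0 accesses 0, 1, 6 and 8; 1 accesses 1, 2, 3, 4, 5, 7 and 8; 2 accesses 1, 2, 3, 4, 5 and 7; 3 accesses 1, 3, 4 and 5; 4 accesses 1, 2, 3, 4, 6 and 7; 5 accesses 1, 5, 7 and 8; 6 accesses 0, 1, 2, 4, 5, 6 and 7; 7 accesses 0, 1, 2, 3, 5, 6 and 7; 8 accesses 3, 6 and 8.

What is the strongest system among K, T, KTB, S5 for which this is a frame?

T

Reflexive (axiom T): yes — every world is R-related to itself.
Symmetric (axiom B): no — 0 R 1 but not 1 R 0.
Euclidean (axiom 5): no — 0 R 1 and 0 R 6, but not 1 R 6.
So F validates K, T; KTB would additionally require R to be symmetric. The strongest is T.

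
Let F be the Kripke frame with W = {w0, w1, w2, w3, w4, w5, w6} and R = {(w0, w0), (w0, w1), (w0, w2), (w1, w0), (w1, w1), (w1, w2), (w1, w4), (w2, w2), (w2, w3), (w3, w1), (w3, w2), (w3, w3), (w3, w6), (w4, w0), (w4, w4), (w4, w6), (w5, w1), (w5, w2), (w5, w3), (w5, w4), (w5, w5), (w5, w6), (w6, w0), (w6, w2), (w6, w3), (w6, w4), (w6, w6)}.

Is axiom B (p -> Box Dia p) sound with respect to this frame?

No

By correspondence theory, B is valid on a frame iff R is symmetric.
Symmetric: no — w0 R w2 but not w2 R w0.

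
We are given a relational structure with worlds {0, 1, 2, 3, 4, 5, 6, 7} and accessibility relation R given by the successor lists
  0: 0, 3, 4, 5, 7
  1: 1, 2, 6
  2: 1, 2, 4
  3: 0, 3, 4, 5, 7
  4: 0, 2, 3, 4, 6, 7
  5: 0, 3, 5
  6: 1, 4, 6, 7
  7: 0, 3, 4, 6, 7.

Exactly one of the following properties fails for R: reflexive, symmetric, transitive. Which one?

Reflexive: yes — every world is R-related to itself.
Symmetric: yes — every pair in R has its reverse in R.
Transitive: no — 0 R 4 and 4 R 2, but not 0 R 2.
Only transitive fails.

transitive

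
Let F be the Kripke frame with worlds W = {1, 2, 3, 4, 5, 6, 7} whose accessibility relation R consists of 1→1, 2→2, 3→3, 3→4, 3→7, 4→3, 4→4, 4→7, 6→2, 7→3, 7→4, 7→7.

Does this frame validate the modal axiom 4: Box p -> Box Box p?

The schema 4 characterises exactly the transitive frames.
Transitive: yes — every two-step R-path is closed by a direct edge.

Yes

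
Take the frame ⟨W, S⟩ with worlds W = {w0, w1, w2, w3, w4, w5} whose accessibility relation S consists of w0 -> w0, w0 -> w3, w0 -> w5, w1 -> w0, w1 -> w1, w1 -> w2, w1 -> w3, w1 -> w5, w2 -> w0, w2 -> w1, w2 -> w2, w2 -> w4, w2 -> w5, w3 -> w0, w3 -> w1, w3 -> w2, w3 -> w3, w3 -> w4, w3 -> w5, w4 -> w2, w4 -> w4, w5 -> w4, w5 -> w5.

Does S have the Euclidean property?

No

Euclidean: no — w0 S w5 and w0 S w3, but not w5 S w3.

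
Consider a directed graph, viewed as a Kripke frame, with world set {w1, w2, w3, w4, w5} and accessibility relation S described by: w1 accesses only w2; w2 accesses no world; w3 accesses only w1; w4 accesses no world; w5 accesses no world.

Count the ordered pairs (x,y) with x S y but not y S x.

2

Enumerating: (w1,w2), (w3,w1).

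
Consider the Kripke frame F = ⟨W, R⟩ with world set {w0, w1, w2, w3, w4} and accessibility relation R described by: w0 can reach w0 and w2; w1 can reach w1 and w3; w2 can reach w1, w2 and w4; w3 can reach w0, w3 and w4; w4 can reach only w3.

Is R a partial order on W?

No

Reflexive: no — w4 is not related to itself.
Transitive: no — w0 R w2 and w2 R w1, but not w0 R w1.
Antisymmetric: no — w3 R w4 and w4 R w3 with w3 ≠ w4.
So R is not a partial order.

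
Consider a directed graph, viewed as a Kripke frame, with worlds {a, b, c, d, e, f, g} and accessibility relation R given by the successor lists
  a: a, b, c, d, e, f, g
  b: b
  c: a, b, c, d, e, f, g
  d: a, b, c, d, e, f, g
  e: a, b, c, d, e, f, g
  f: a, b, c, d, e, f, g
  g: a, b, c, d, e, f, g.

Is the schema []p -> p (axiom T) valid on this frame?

Yes

The schema T characterises exactly the reflexive frames.
Reflexive: yes — every world is R-related to itself.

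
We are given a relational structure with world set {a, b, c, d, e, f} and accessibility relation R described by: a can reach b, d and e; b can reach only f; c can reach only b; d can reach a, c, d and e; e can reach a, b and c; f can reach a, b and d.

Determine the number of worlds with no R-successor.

R is serial; there are no such worlds.

0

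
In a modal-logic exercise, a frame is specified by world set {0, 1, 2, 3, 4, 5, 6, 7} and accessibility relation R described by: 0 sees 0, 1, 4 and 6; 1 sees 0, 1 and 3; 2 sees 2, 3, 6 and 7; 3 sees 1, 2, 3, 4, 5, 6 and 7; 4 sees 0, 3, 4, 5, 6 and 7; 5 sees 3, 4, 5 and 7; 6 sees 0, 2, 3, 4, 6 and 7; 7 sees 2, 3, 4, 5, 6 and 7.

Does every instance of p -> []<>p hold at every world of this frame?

By correspondence theory, B is valid on a frame iff R is symmetric.
Symmetric: yes — every pair in R has its reverse in R.

Yes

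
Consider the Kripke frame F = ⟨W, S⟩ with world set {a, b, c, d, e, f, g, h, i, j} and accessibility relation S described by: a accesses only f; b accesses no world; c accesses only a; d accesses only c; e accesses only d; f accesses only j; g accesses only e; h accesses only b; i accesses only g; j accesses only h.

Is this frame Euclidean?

Euclidean: no — a S f and a S f, but not f S f.

No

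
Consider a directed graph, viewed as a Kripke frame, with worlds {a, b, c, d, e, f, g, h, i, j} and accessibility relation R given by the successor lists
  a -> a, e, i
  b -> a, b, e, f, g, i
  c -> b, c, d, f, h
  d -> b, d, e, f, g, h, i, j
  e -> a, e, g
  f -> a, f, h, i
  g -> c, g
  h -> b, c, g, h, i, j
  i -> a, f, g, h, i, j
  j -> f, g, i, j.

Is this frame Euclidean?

No

Euclidean: no — a R e and a R i, but not e R i.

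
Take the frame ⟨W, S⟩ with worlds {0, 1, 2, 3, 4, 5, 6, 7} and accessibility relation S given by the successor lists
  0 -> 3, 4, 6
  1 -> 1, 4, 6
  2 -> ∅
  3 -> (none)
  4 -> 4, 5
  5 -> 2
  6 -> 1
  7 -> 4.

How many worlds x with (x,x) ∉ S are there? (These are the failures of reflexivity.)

6

Enumerating: 0, 2, 3, 5, 6, 7.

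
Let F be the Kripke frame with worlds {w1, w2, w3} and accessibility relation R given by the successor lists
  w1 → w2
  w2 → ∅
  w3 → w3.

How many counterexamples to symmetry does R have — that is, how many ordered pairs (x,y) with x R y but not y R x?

Enumerating: (w1,w2).

1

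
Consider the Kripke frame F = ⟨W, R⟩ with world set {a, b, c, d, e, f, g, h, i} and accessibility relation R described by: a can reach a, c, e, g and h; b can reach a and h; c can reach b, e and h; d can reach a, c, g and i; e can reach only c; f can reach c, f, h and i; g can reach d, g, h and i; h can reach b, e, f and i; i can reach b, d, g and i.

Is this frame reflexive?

Reflexive: no — b is not related to itself.

No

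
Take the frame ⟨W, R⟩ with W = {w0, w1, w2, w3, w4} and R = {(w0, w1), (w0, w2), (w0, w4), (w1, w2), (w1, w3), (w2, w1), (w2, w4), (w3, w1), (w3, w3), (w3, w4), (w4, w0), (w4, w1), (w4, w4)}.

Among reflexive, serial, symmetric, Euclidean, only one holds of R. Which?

Reflexive: no — w0 is not related to itself.
Serial: yes — every world has a successor (e.g. w0 R w1).
Symmetric: no — w0 R w1 but not w1 R w0.
Euclidean: no — w0 R w1 and w0 R w4, but not w1 R w4.
Only serial holds.

serial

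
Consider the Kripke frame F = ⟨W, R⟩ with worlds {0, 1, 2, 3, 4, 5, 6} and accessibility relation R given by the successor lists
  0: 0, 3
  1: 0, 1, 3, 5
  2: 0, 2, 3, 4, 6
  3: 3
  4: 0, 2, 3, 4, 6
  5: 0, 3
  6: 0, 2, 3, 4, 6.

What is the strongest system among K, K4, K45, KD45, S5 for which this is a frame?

K4

Transitive (axiom 4): yes — every two-step R-path is closed by a direct edge.
Euclidean (axiom 5): no — 1 R 0 and 1 R 5, but not 0 R 5.
Serial (axiom D): yes — every world has a successor (e.g. 0 R 0).
Reflexive (axiom T): no — 5 is not related to itself.
So F validates K, K4; K45 would additionally require R to be Euclidean. The strongest is K4.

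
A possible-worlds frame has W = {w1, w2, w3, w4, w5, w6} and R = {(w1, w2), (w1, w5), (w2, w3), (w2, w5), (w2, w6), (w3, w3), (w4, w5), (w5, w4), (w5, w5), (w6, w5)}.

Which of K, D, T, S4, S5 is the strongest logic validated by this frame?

Serial (axiom D): yes — every world has a successor (e.g. w1 R w2).
Reflexive (axiom T): no — w1 is not related to itself.
Transitive (axiom 4): no — w1 R w2 and w2 R w3, but not w1 R w3.
Euclidean (axiom 5): no — w1 R w5 and w1 R w2, but not w5 R w2.
So F validates K, D; T would additionally require R to be reflexive. The strongest is D.

D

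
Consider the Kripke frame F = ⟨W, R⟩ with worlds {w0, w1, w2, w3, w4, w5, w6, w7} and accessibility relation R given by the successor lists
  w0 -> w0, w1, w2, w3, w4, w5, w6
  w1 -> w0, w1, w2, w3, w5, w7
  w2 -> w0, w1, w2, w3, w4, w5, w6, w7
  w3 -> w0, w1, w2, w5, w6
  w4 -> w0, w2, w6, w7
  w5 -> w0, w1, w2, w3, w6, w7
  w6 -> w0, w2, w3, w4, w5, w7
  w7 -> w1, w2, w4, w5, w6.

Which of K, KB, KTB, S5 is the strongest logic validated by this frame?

KB

Symmetric (axiom B): yes — every pair in R has its reverse in R.
Reflexive (axiom T): no — w3 is not related to itself.
Euclidean (axiom 5): no — w0 R w1 and w0 R w4, but not w1 R w4.
So F validates K, KB; KTB would additionally require R to be reflexive. The strongest is KB.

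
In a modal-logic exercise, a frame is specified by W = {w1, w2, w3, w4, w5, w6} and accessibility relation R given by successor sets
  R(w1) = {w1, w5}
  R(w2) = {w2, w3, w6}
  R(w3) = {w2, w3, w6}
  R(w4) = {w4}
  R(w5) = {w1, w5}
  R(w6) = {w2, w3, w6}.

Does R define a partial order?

No

Reflexive: yes — every world is R-related to itself.
Transitive: yes — every two-step R-path is closed by a direct edge.
Antisymmetric: no — w1 R w5 and w5 R w1 with w1 ≠ w5.
So R is not a partial order.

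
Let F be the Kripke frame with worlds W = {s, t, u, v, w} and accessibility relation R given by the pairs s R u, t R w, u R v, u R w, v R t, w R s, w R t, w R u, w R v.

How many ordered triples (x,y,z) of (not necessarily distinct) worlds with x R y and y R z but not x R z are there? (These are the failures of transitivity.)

13

Enumerating: (s,u,v), (s,u,w), (t,w,s), (t,w,t), (t,w,u), (t,w,v), (u,v,t), (u,w,s), (u,w,t), (u,w,u), (v,t,w), (w,t,w), (w,u,w).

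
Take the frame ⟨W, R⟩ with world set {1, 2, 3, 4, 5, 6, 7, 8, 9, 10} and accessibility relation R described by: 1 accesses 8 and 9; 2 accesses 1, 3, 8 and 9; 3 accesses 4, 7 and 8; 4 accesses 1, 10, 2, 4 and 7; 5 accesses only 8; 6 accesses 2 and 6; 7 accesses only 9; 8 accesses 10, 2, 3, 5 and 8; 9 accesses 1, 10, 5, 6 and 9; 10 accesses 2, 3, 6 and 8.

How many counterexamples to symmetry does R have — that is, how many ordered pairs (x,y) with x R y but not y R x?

Enumerating: (1,8), (10,2), (10,3), (10,6), (2,1), (2,3), (2,9), (3,4), (3,7), (4,1), (4,10), (4,2), (4,7), (6,2), (7,9), (9,10), (9,5), (9,6).

18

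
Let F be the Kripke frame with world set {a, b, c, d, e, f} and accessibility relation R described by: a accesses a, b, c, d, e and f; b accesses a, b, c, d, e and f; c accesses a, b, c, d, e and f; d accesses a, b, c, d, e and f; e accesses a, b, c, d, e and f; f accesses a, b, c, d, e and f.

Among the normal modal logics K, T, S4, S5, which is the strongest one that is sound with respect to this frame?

S5

Reflexive (axiom T): yes — every world is R-related to itself.
Transitive (axiom 4): yes — every two-step R-path is closed by a direct edge.
Euclidean (axiom 5): yes — any two successors of a common world are R-related.
So F validates K, T, S4, S5. The strongest is S5.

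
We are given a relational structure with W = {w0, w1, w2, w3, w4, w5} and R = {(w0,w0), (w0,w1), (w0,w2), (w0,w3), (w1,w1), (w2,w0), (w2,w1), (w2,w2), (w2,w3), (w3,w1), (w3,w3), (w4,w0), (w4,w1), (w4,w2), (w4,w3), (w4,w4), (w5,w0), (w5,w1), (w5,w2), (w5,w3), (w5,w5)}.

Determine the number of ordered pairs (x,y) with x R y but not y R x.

Enumerating: (w0,w1), (w0,w3), (w2,w1), (w2,w3), (w3,w1), (w4,w0), (w4,w1), (w4,w2), (w4,w3), (w5,w0), (w5,w1), (w5,w2), (w5,w3).

13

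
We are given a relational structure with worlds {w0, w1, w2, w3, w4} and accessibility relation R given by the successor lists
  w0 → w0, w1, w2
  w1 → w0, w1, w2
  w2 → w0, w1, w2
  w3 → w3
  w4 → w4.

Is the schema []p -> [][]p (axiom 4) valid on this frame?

Axiom 4 corresponds to the accessibility relation being transitive.
Transitive: yes — every two-step R-path is closed by a direct edge.

Yes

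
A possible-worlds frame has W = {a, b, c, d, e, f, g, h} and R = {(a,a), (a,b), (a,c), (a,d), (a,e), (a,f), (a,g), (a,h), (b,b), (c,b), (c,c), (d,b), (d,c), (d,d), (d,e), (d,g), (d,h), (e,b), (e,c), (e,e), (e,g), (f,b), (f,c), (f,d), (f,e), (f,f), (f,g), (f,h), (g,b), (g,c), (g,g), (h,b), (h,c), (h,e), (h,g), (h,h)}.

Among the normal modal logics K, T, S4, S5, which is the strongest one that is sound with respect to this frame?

S4

Reflexive (axiom T): yes — every world is R-related to itself.
Transitive (axiom 4): yes — every two-step R-path is closed by a direct edge.
Euclidean (axiom 5): no — a R b and a R c, but not b R c.
So F validates K, T, S4; S5 would additionally require R to be Euclidean. The strongest is S4.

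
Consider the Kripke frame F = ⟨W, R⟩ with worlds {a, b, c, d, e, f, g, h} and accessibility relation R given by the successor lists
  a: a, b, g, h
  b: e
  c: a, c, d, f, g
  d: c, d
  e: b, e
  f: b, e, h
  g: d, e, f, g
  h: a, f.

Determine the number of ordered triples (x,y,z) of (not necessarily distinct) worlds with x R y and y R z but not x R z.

Enumerating: (a,b,e), (a,g,d), (a,g,e), (a,g,f), (a,h,f), (b,e,b), (c,a,b), (c,a,h), (c,f,b), (c,f,e), (c,f,h), (c,g,e), … and 15 more.
Total: 27.

27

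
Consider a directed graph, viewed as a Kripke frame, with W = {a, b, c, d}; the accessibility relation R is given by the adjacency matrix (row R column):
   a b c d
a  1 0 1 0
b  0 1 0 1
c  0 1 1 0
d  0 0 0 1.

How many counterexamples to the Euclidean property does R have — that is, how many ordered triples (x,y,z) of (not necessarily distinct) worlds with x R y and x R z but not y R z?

3

Enumerating: (a,c,a), (b,d,b), (c,b,c).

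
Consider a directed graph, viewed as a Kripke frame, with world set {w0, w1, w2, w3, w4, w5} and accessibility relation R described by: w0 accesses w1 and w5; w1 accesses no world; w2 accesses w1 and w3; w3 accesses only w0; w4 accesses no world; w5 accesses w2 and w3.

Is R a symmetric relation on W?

No

Symmetric: no — w0 R w1 but not w1 R w0.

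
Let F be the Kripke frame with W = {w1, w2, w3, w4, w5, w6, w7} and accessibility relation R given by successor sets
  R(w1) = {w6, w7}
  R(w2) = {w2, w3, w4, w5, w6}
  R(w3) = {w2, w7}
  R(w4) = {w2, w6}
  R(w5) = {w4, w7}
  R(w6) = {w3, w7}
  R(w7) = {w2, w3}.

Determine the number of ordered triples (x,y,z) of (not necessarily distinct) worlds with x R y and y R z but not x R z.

26

Enumerating: (w1,w6,w3), (w1,w7,w2), (w1,w7,w3), (w2,w3,w7), (w2,w5,w7), (w2,w6,w7), (w3,w2,w3), (w3,w2,w4), (w3,w2,w5), (w3,w2,w6), (w3,w7,w3), (w4,w2,w3), … and 14 more.
Total: 26.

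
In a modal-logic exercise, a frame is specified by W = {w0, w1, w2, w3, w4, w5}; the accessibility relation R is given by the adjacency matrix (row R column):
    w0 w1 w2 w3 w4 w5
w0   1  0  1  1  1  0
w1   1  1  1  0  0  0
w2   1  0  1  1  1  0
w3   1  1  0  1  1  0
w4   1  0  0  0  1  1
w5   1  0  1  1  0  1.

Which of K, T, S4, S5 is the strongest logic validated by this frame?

T

Reflexive (axiom T): yes — every world is R-related to itself.
Transitive (axiom 4): no — w0 R w3 and w3 R w1, but not w0 R w1.
Euclidean (axiom 5): no — w0 R w3 and w0 R w2, but not w3 R w2.
So F validates K, T; S4 would additionally require R to be transitive. The strongest is T.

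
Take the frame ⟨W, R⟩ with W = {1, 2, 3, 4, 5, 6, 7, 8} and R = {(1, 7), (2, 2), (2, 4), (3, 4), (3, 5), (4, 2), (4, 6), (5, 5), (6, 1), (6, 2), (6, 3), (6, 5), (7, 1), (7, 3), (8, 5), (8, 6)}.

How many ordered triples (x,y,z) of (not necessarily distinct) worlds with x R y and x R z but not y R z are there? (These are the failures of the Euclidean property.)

Enumerating: (1,7,7), (2,4,4), (3,4,4), (3,4,5), (3,5,4), (4,2,6), (4,6,6), (6,1,1), (6,1,2), (6,1,3), (6,1,5), (6,2,1), … and 14 more.
Total: 26.

26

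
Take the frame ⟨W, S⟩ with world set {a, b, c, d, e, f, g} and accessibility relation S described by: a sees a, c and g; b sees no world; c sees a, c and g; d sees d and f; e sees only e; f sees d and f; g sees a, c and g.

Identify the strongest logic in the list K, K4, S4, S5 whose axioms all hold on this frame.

Transitive (axiom 4): yes — every two-step S-path is closed by a direct edge.
Reflexive (axiom T): no — b is not related to itself.
Euclidean (axiom 5): yes — any two successors of a common world are S-related.
So F validates K, K4; S4 would additionally require S to be reflexive. The strongest is K4.

K4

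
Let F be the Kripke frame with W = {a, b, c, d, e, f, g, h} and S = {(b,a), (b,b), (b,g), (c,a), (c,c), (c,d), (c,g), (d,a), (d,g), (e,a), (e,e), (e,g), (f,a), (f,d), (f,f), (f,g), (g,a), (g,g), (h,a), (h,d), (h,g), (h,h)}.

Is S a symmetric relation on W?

No

Symmetric: no — b S a but not a S b.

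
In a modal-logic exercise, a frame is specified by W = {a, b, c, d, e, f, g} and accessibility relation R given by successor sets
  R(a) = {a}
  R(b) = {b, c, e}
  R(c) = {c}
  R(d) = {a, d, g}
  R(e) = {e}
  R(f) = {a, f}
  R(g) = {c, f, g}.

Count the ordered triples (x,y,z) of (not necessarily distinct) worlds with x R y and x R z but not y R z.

Enumerating: (b,c,b), (b,c,e), (b,e,b), (b,e,c), (d,a,d), (d,a,g), (d,g,a), (d,g,d), (f,a,f), (g,c,f), (g,c,g), (g,f,c), (g,f,g).

13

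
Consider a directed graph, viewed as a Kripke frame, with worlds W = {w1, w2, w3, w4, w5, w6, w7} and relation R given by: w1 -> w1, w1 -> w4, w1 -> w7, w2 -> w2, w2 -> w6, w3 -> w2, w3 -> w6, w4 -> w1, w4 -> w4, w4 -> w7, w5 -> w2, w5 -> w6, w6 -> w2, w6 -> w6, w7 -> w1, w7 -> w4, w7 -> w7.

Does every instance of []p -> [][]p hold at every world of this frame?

The schema 4 characterises exactly the transitive frames.
Transitive: yes — every two-step R-path is closed by a direct edge.

Yes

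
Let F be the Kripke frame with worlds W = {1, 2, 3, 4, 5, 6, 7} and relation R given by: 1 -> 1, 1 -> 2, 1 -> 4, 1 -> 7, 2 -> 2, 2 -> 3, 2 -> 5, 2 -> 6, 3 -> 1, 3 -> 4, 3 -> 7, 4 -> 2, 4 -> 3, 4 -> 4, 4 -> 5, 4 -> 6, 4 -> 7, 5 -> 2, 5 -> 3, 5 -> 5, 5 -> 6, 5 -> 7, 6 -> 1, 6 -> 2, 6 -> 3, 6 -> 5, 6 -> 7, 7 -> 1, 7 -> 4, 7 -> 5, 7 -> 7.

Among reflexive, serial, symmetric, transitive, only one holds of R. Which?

serial

Reflexive: no — 3 is not related to itself.
Serial: yes — every world has a successor (e.g. 1 R 1).
Symmetric: no — 1 R 2 but not 2 R 1.
Transitive: no — 1 R 2 and 2 R 3, but not 1 R 3.
Only serial holds.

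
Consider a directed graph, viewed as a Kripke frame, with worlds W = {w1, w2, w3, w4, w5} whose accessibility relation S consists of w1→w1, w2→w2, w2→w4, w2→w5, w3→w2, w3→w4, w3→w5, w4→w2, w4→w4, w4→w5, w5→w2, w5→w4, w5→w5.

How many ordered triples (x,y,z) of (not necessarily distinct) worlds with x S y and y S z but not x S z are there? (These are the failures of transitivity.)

S is transitive; there are no such tuples.

0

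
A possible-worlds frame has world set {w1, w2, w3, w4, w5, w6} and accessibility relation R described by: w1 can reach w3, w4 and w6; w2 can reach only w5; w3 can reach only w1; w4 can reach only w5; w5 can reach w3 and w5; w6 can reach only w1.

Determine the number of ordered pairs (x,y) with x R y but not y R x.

4

Enumerating: (w1,w4), (w2,w5), (w4,w5), (w5,w3).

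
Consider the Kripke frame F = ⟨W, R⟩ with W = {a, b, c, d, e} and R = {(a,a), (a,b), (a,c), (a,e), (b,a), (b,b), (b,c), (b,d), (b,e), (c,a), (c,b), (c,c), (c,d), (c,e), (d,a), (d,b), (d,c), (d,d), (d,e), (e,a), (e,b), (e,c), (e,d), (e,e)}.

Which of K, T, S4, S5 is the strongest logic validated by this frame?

T

Reflexive (axiom T): yes — every world is R-related to itself.
Transitive (axiom 4): no — a R b and b R d, but not a R d.
Euclidean (axiom 5): no — b R a and b R d, but not a R d.
So F validates K, T; S4 would additionally require R to be transitive. The strongest is T.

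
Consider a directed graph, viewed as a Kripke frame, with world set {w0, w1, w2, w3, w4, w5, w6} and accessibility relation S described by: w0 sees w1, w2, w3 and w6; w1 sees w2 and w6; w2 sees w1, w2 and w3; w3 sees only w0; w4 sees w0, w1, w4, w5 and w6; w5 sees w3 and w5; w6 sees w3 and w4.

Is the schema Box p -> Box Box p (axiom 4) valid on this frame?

No

By correspondence theory, 4 is valid on a frame iff S is transitive.
Transitive: no — w0 S w6 and w6 S w4, but not w0 S w4.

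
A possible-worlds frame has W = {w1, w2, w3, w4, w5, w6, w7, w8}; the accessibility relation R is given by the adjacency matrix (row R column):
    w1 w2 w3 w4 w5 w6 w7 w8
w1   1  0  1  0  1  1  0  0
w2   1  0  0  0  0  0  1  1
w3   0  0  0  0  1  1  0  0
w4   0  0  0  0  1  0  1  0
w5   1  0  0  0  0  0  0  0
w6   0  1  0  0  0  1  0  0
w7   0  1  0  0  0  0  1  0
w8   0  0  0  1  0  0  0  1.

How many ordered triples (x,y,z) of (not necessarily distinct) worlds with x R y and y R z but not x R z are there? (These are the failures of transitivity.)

20

Enumerating: (w1,w6,w2), (w2,w1,w3), (w2,w1,w5), (w2,w1,w6), (w2,w7,w2), (w2,w8,w4), (w3,w5,w1), (w3,w6,w2), (w4,w5,w1), (w4,w7,w2), (w5,w1,w3), (w5,w1,w5), … and 8 more.
Total: 20.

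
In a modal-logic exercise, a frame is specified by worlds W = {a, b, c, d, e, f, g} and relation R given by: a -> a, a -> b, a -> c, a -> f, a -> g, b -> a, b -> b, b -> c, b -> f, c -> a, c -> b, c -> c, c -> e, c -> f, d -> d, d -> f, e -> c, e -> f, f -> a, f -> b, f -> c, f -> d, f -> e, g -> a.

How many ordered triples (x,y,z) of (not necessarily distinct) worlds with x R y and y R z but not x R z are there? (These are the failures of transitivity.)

30

Enumerating: (a,c,e), (a,f,d), (a,f,e), (b,a,g), (b,c,e), (b,f,d), (b,f,e), (c,a,g), (c,f,d), (d,f,a), (d,f,b), (d,f,c), … and 18 more.
Total: 30.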